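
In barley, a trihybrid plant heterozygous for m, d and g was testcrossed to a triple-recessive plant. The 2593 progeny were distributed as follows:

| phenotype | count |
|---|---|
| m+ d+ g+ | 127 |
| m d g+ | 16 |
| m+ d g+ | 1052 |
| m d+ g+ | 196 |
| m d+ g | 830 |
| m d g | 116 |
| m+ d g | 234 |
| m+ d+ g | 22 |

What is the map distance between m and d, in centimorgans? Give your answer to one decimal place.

10.8 centimorgans

The two most frequent reciprocal classes, m d+ g and m+ d g+, are the parental types, so the F1 was m d+ g / m+ d g+.
The two rarest classes, m+ d+ g and m d g+, are the double crossovers. Comparing them with the parentals, only the m allele has switched, so m is the middle locus and the order is g – m – d.
Crossovers in the m–d interval produce the single-crossover classes m d g and m+ d+ g+ (116 + 127 = 243) plus the double crossovers (38).
RF(m–d) = (243 + 38) / 2593 = 281/2593 = 0.1084 → 10.8 centimorgans.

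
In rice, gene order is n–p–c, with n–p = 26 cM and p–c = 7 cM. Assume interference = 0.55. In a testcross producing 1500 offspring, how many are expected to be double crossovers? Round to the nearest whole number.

Map distances give recombination frequencies of 0.260 and 0.070 for the two intervals.
With interference 0.55 (so coincidence = 0.45), expected double-crossover frequency = 0.260 × 0.070 × 0.45 = 0.00819.
Expected number = 0.00819 × 1500 = 12.28 ≈ 12.

12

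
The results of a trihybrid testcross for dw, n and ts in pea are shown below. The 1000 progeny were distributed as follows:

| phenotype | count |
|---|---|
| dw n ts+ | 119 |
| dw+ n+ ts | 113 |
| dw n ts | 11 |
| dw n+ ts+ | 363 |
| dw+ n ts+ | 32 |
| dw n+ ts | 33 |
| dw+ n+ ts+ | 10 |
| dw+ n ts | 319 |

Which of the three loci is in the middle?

dw

The two most frequent reciprocal classes, dw+ n ts and dw n+ ts+, are the parental types, so the F1 was dw+ n ts / dw n+ ts+.
The two rarest classes, dw n ts and dw+ n+ ts+, are the double crossovers. Comparing them with the parentals, only the dw allele has switched, so dw is the middle locus and the order is n – dw – ts.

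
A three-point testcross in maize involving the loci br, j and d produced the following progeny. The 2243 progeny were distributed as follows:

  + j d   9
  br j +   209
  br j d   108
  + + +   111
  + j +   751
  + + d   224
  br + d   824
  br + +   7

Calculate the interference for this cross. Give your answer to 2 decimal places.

The two most frequent reciprocal classes, br + d and + j +, are the parental types, so the F1 was br + d / + j +.
The two rarest classes, br + + and + j d, are the double crossovers. Comparing them with the parentals, only the d allele has switched, so d is the middle locus and the order is br – d – j.
br–d: (433 + 16)/2243 = 0.2002; d–j: (219 + 16)/2243 = 0.1048.
Expected DCO frequency = 0.2002 × 0.1048 ≈ 0.02098; observed = 16/2243 ≈ 0.00713.
Coefficient of coincidence = 0.00713/0.02098 ≈ 0.34; interference = 1 − 0.34 = 0.66.

0.66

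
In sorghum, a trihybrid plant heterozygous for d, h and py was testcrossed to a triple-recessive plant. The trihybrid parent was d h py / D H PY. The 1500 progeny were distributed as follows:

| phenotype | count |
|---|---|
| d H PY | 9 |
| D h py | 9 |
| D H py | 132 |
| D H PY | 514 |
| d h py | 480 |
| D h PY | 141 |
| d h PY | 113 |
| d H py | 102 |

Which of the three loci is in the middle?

d

The two rarest classes, D h py and d H PY, are the double crossovers. Comparing them with the parentals, only the d allele has switched, so d is the middle locus and the order is h – d – py.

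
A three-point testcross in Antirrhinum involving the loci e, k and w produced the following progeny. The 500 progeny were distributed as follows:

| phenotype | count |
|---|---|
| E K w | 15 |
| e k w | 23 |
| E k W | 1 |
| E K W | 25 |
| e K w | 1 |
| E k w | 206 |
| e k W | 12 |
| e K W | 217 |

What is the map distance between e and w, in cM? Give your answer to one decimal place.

10.0 cM

The two most frequent reciprocal classes, e K W and E k w, are the parental types, so the F1 was e K W / E k w.
The two rarest classes, e K w and E k W, are the double crossovers. Comparing them with the parentals, only the w allele has switched, so w is the middle locus and the order is e – w – k.
Crossovers in the e–w interval produce the single-crossover classes E K W and e k w (25 + 23 = 48) plus the double crossovers (2).
RF(e–w) = (48 + 2) / 500 = 50/500 = 0.1000 → 10.0 cM.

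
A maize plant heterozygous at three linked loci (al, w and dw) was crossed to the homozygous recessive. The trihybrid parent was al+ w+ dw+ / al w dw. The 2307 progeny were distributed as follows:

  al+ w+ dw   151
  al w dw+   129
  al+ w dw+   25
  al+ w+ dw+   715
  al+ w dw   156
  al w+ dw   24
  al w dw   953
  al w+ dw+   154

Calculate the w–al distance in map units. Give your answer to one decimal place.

The two rarest classes, al+ w dw+ and al w+ dw, are the double crossovers. Comparing them with the parentals, only the w allele has switched, so w is the middle locus and the order is al – w – dw.
Crossovers in the al–w interval produce the single-crossover classes al w+ dw+ and al+ w dw (154 + 156 = 310) plus the double crossovers (49).
RF(al–w) = (310 + 49) / 2307 = 359/2307 = 0.1556 → 15.6 map units.

15.6 map units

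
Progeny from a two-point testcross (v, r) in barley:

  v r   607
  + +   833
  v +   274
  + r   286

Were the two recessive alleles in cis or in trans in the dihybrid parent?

cis

The two most frequent classes are + + (833) and v r (607); these are the parental (non-recombinant) types.
So the F1 carried + + on one chromosome and v r on the other — the recessive alleles are on the same chromosome (cis / coupling).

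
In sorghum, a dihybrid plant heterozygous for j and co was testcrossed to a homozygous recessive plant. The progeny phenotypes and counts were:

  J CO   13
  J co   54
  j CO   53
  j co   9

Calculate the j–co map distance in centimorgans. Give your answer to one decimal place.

The two most frequent classes, J co (54) and j CO (53), are the parental types, so the F1 was J co / j CO.
The recombinant classes are J CO and j co: 13 + 9 = 22.
Recombination frequency = 22/129 = 0.1705 ≈ 17.1%, i.e. 17.1 centimorgans.

17.1 centimorgans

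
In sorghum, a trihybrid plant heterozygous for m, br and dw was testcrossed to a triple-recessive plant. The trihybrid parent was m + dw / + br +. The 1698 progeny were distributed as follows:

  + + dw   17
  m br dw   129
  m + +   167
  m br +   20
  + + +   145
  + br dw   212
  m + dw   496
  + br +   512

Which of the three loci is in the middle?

m

The two rarest classes, + + dw and m br +, are the double crossovers. Comparing them with the parentals, only the m allele has switched, so m is the middle locus and the order is dw – m – br.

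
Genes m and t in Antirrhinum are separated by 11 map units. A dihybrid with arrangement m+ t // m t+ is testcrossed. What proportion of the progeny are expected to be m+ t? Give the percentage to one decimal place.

A map distance of 11 map units corresponds to a recombination frequency of 0.110.
The F1 is m+ t / m t+, so m+ t is a parental gamete class with expected frequency (1 − r)/2 = 0.890/2 = 0.4450.
That is 0.4450 = 44.5% of the progeny.

44.5%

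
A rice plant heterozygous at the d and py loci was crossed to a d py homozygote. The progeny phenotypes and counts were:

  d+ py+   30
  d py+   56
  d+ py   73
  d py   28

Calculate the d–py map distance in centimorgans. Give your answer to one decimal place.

The two most frequent classes, d+ py (73) and d py+ (56), are the parental types, so the F1 was d+ py / d py+.
The recombinant classes are d+ py+ and d py: 30 + 28 = 58.
Recombination frequency = 58/187 = 0.3102 ≈ 31.0%, i.e. 31.0 centimorgans.

31.0 centimorgans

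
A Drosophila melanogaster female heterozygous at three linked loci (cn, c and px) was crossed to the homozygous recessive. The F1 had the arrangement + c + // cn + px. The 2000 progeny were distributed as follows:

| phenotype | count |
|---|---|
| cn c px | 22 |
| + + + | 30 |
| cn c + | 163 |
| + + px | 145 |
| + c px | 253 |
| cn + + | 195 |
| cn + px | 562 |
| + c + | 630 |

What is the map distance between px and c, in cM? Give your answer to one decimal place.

The two rarest classes, + + + and cn c px, are the double crossovers. Comparing them with the parentals, only the c allele has switched, so c is the middle locus and the order is px – c – cn.
Crossovers in the px–c interval produce the single-crossover classes + c px and cn + + (253 + 195 = 448) plus the double crossovers (52).
RF(px–c) = (448 + 52) / 2000 = 500/2000 = 0.2500 → 25.0 cM.

25.0 cM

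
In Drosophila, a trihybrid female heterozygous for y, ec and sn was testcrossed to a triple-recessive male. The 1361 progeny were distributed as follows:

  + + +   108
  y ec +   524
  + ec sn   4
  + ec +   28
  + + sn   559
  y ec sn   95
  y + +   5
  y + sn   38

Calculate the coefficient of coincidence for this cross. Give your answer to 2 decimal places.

0.77

The two most frequent reciprocal classes, + + sn and y ec +, are the parental types, so the F1 was + + sn / y ec +.
The two rarest classes, + ec sn and y + +, are the double crossovers. Comparing them with the parentals, only the ec allele has switched, so ec is the middle locus and the order is sn – ec – y.
sn–ec: (203 + 9)/1361 = 0.1558; ec–y: (66 + 9)/1361 = 0.0551.
Expected DCO frequency = 0.1558 × 0.0551 ≈ 0.00858; observed = 9/1361 ≈ 0.00661.
Coefficient of coincidence = 0.00661/0.00858 ≈ 0.77.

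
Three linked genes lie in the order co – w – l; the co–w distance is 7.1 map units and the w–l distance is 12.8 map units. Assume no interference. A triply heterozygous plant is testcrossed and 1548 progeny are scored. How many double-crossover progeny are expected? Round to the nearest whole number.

14

Map distances give recombination frequencies of 0.071 and 0.128 for the two intervals.
With no interference, expected double-crossover frequency = 0.071 × 0.128 = 0.00909.
Expected number = 0.00909 × 1548 = 14.07 ≈ 14.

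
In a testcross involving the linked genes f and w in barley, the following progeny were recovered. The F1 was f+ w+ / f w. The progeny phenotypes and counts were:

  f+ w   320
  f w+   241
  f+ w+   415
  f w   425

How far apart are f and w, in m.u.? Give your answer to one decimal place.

40.0 m.u.

The recombinant classes are f+ w and f w+: 320 + 241 = 561.
Recombination frequency = 561/1401 = 0.4004 ≈ 40.0%, i.e. 40.0 m.u.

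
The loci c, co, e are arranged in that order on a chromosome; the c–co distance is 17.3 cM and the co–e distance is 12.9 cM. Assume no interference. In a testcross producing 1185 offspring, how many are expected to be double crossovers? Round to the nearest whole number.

Map distances give recombination frequencies of 0.173 and 0.129 for the two intervals.
With no interference, expected double-crossover frequency = 0.173 × 0.129 = 0.02232.
Expected number = 0.02232 × 1185 = 26.45 ≈ 26.

26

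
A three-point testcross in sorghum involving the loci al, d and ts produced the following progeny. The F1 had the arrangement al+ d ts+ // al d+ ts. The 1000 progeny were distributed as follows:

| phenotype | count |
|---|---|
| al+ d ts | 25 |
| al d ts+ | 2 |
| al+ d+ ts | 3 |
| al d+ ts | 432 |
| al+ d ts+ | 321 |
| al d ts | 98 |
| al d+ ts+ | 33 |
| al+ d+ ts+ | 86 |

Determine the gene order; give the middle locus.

The two rarest classes, al d ts+ and al+ d+ ts, are the double crossovers. Comparing them with the parentals, only the al allele has switched, so al is the middle locus and the order is d – al – ts.

al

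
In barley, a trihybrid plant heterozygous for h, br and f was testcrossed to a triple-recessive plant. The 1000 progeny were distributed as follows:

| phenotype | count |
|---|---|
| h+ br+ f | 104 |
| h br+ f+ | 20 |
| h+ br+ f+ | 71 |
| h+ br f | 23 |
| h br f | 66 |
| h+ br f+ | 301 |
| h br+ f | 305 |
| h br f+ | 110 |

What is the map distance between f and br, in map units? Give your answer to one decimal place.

18.0 map units

The two most frequent reciprocal classes, h br+ f and h+ br f+, are the parental types, so the F1 was h br+ f / h+ br f+.
The two rarest classes, h br+ f+ and h+ br f, are the double crossovers. Comparing them with the parentals, only the f allele has switched, so f is the middle locus and the order is br – f – h.
Crossovers in the br–f interval produce the single-crossover classes h br f and h+ br+ f+ (66 + 71 = 137) plus the double crossovers (43).
RF(br–f) = (137 + 43) / 1000 = 180/1000 = 0.1800 → 18.0 map units.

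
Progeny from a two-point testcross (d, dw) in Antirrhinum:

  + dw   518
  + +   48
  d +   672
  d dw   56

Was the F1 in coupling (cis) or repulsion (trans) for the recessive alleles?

trans

The two most frequent classes are + dw (518) and d + (672); these are the parental (non-recombinant) types.
So the F1 carried + dw on one chromosome and d + on the other — the recessive alleles are on opposite chromosomes (trans / repulsion).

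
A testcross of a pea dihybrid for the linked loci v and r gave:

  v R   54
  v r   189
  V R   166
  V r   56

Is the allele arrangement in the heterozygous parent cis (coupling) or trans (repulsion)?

The two most frequent classes are V R (166) and v r (189); these are the parental (non-recombinant) types.
So the F1 carried V R on one chromosome and v r on the other — the recessive alleles are on the same chromosome (cis / coupling).

cis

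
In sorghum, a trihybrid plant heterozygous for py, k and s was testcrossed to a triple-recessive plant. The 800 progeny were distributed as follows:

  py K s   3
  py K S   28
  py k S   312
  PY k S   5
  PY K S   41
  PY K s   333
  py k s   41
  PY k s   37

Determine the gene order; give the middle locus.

py

The two most frequent reciprocal classes, PY K s and py k S, are the parental types, so the F1 was PY K s / py k S.
The two rarest classes, py K s and PY k S, are the double crossovers. Comparing them with the parentals, only the py allele has switched, so py is the middle locus and the order is s – py – k.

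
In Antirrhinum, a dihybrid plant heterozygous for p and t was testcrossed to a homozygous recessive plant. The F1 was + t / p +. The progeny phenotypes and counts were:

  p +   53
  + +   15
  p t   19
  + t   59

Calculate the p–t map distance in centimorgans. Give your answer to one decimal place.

The recombinant classes are + + and p t: 15 + 19 = 34.
Recombination frequency = 34/146 = 0.2329 ≈ 23.3%, i.e. 23.3 centimorgans.

23.3 centimorgans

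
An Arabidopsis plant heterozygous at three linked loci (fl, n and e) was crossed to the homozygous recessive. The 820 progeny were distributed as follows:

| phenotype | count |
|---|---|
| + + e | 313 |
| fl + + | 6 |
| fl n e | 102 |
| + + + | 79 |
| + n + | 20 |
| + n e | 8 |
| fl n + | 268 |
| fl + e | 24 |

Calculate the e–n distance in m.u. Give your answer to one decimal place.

The two most frequent reciprocal classes, fl n + and + + e, are the parental types, so the F1 was fl n + / + + e.
The two rarest classes, fl + + and + n e, are the double crossovers. Comparing them with the parentals, only the n allele has switched, so n is the middle locus and the order is e – n – fl.
Crossovers in the e–n interval produce the single-crossover classes fl n e and + + + (102 + 79 = 181) plus the double crossovers (14).
RF(e–n) = (181 + 14) / 820 = 195/820 = 0.2378 → 23.8 m.u.

23.8 m.u.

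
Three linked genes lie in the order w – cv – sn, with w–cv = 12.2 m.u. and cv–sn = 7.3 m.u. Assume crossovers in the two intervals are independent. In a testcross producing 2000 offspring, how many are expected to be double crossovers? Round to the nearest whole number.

Map distances give recombination frequencies of 0.122 and 0.073 for the two intervals.
With no interference, expected double-crossover frequency = 0.122 × 0.073 = 0.00891.
Expected number = 0.00891 × 2000 = 17.81 ≈ 18.

18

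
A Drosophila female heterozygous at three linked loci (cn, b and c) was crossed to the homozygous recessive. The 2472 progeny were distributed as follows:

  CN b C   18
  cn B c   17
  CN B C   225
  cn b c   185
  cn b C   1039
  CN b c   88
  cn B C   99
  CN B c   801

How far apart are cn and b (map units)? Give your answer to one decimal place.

9.0 map units

The two most frequent reciprocal classes, CN B c and cn b C, are the parental types, so the F1 was CN B c / cn b C.
The two rarest classes, cn B c and CN b C, are the double crossovers. Comparing them with the parentals, only the cn allele has switched, so cn is the middle locus and the order is b – cn – c.
Crossovers in the b–cn interval produce the single-crossover classes CN b c and cn B C (88 + 99 = 187) plus the double crossovers (35).
RF(b–cn) = (187 + 35) / 2472 = 222/2472 = 0.0898 → 9.0 map units.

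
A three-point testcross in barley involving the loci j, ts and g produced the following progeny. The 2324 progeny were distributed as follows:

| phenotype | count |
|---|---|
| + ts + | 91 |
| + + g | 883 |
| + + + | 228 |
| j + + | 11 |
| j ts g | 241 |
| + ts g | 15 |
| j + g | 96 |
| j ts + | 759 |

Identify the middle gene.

ts

The two most frequent reciprocal classes, + + g and j ts +, are the parental types, so the F1 was + + g / j ts +.
The two rarest classes, + ts g and j + +, are the double crossovers. Comparing them with the parentals, only the ts allele has switched, so ts is the middle locus and the order is j – ts – g.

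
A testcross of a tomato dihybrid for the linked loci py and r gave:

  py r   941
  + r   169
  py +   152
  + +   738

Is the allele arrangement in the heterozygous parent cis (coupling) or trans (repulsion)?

The two most frequent classes are + + (738) and py r (941); these are the parental (non-recombinant) types.
So the F1 carried + + on one chromosome and py r on the other — the recessive alleles are on the same chromosome (cis / coupling).

cis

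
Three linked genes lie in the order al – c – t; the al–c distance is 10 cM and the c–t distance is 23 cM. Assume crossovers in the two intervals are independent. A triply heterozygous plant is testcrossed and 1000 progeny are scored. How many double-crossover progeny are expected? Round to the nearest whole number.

Map distances give recombination frequencies of 0.100 and 0.230 for the two intervals.
With no interference, expected double-crossover frequency = 0.100 × 0.230 = 0.02300.
Expected number = 0.02300 × 1000 = 23.00 ≈ 23.

23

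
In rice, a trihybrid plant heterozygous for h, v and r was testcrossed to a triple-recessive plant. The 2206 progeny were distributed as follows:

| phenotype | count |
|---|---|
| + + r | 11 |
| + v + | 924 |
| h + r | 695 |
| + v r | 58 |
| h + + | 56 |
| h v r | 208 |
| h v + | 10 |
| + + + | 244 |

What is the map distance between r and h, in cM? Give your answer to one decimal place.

6.1 cM

The two most frequent reciprocal classes, + v + and h + r, are the parental types, so the F1 was + v + / h + r.
The two rarest classes, h v + and + + r, are the double crossovers. Comparing them with the parentals, only the h allele has switched, so h is the middle locus and the order is v – h – r.
Crossovers in the h–r interval produce the single-crossover classes + v r and h + + (58 + 56 = 114) plus the double crossovers (21).
RF(h–r) = (114 + 21) / 2206 = 135/2206 = 0.0612 → 6.1 cM.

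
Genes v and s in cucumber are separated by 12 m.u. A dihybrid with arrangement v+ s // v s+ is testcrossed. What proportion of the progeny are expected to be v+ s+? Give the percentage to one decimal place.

6.0%

A map distance of 12 m.u. corresponds to a recombination frequency of 0.120.
The F1 is v+ s / v s+, so v+ s+ is a recombinant gamete class with expected frequency r/2 = 0.120/2 = 0.0600.
That is 0.0600 = 6.0% of the progeny.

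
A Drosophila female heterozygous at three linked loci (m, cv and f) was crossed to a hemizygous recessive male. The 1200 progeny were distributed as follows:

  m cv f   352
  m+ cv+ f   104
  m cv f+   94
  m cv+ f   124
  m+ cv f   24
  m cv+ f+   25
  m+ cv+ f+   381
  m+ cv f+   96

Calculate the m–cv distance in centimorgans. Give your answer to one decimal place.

22.4 centimorgans

The two most frequent reciprocal classes, m+ cv+ f+ and m cv f, are the parental types, so the F1 was m+ cv+ f+ / m cv f.
The two rarest classes, m cv+ f+ and m+ cv f, are the double crossovers. Comparing them with the parentals, only the m allele has switched, so m is the middle locus and the order is cv – m – f.
Crossovers in the cv–m interval produce the single-crossover classes m+ cv f+ and m cv+ f (96 + 124 = 220) plus the double crossovers (49).
RF(cv–m) = (220 + 49) / 1200 = 269/1200 = 0.2242 → 22.4 centimorgans.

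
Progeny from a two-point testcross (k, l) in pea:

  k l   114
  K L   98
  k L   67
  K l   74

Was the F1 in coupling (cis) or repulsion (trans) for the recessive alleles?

The two most frequent classes are K L (98) and k l (114); these are the parental (non-recombinant) types.
So the F1 carried K L on one chromosome and k l on the other — the recessive alleles are on the same chromosome (cis / coupling).

cis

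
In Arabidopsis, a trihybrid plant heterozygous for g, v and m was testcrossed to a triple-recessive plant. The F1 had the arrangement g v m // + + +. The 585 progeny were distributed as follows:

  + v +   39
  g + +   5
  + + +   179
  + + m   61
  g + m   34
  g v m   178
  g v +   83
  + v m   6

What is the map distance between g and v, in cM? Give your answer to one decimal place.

The two rarest classes, + v m and g + +, are the double crossovers. Comparing them with the parentals, only the g allele has switched, so g is the middle locus and the order is v – g – m.
Crossovers in the v–g interval produce the single-crossover classes g + m and + v + (34 + 39 = 73) plus the double crossovers (11).
RF(v–g) = (73 + 11) / 585 = 84/585 = 0.1436 → 14.4 cM.

14.4 cM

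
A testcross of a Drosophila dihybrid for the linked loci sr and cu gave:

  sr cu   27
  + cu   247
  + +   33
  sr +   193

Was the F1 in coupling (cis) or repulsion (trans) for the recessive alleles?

The two most frequent classes are + cu (247) and sr + (193); these are the parental (non-recombinant) types.
So the F1 carried + cu on one chromosome and sr + on the other — the recessive alleles are on opposite chromosomes (trans / repulsion).

trans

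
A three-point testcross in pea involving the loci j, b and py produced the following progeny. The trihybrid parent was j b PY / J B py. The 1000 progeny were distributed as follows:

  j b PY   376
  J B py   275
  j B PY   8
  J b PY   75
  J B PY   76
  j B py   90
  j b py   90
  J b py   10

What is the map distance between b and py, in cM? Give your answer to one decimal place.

18.4 cM

The two rarest classes, j B PY and J b py, are the double crossovers. Comparing them with the parentals, only the b allele has switched, so b is the middle locus and the order is py – b – j.
Crossovers in the py–b interval produce the single-crossover classes j b py and J B PY (90 + 76 = 166) plus the double crossovers (18).
RF(py–b) = (166 + 18) / 1000 = 184/1000 = 0.1840 → 18.4 cM.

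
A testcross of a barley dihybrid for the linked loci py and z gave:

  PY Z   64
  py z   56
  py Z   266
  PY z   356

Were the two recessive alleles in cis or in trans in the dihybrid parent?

trans

The two most frequent classes are PY z (356) and py Z (266); these are the parental (non-recombinant) types.
So the F1 carried PY z on one chromosome and py Z on the other — the recessive alleles are on opposite chromosomes (trans / repulsion).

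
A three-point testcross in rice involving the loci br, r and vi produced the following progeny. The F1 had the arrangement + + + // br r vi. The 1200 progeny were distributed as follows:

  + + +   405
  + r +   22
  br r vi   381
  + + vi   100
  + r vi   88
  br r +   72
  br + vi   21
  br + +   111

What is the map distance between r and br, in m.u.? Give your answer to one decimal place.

The two rarest classes, + r + and br + vi, are the double crossovers. Comparing them with the parentals, only the r allele has switched, so r is the middle locus and the order is vi – r – br.
Crossovers in the r–br interval produce the single-crossover classes br + + and + r vi (111 + 88 = 199) plus the double crossovers (43).
RF(r–br) = (199 + 43) / 1200 = 242/1200 = 0.2017 → 20.2 m.u.

20.2 m.u.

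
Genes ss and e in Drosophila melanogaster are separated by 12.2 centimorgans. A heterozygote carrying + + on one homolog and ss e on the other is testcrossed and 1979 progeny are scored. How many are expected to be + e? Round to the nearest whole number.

121

A map distance of 12.2 centimorgans corresponds to a recombination frequency of 0.122.
The F1 is + + / ss e, so + e is a recombinant gamete class with expected frequency r/2 = 0.122/2 = 0.0610.
Expected number = 0.0610 × 1979 = 120.72 ≈ 121.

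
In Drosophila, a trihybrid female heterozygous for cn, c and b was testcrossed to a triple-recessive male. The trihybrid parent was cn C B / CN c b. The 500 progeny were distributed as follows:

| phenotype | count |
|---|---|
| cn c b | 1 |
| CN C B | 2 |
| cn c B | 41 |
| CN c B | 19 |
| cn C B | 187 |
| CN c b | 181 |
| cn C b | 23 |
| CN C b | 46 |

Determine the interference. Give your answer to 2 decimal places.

The two rarest classes, CN C B and cn c b, are the double crossovers. Comparing them with the parentals, only the cn allele has switched, so cn is the middle locus and the order is b – cn – c.
b–cn: (42 + 3)/500 = 0.0900; cn–c: (87 + 3)/500 = 0.1800.
Expected DCO frequency = 0.0900 × 0.1800 ≈ 0.01620; observed = 3/500 ≈ 0.00600.
Coefficient of coincidence = 0.00600/0.01620 ≈ 0.37; interference = 1 − 0.37 = 0.63.

0.63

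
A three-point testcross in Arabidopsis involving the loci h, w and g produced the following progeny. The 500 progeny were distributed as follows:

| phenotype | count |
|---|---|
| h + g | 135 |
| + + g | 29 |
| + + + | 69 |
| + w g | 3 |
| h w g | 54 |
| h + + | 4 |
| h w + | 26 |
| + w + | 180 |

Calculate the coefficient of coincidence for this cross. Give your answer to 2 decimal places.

The two most frequent reciprocal classes, + w + and h + g, are the parental types, so the F1 was + w + / h + g.
The two rarest classes, + w g and h + +, are the double crossovers. Comparing them with the parentals, only the g allele has switched, so g is the middle locus and the order is w – g – h.
w–g: (123 + 7)/500 = 0.2600; g–h: (55 + 7)/500 = 0.1240.
Expected DCO frequency = 0.2600 × 0.1240 ≈ 0.03224; observed = 7/500 ≈ 0.01400.
Coefficient of coincidence = 0.01400/0.03224 ≈ 0.43.

0.43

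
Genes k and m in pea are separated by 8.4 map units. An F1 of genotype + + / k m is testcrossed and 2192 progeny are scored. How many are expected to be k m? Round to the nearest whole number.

1004

A map distance of 8.4 map units corresponds to a recombination frequency of 0.084.
The F1 is + + / k m, so k m is a parental gamete class with expected frequency (1 − r)/2 = 0.916/2 = 0.4580.
Expected number = 0.4580 × 2192 = 1003.94 ≈ 1004.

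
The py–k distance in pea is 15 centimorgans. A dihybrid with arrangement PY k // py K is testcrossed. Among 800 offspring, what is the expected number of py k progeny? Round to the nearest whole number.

A map distance of 15 centimorgans corresponds to a recombination frequency of 0.150.
The F1 is PY k / py K, so py k is a recombinant gamete class with expected frequency r/2 = 0.150/2 = 0.0750.
Expected number = 0.0750 × 800 = 60.00 ≈ 60.

60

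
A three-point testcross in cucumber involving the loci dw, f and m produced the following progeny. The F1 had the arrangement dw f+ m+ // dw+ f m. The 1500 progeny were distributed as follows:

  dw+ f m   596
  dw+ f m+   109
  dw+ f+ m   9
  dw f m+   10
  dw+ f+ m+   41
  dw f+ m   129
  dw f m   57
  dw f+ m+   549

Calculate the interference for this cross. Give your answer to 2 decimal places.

The two rarest classes, dw f m+ and dw+ f+ m, are the double crossovers. Comparing them with the parentals, only the f allele has switched, so f is the middle locus and the order is dw – f – m.
dw–f: (98 + 19)/1500 = 0.0780; f–m: (238 + 19)/1500 = 0.1713.
Expected DCO frequency = 0.0780 × 0.1713 ≈ 0.01336; observed = 19/1500 ≈ 0.01267.
Coefficient of coincidence = 0.01267/0.01336 ≈ 0.95; interference = 1 − 0.95 = 0.05.

0.05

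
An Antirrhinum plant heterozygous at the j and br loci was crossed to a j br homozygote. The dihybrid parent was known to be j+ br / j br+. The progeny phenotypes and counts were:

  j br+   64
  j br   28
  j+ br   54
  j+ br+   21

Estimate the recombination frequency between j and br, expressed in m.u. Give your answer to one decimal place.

The recombinant classes are j+ br+ and j br: 21 + 28 = 49.
Recombination frequency = 49/167 = 0.2934 ≈ 29.3%, i.e. 29.3 m.u.

29.3 m.u.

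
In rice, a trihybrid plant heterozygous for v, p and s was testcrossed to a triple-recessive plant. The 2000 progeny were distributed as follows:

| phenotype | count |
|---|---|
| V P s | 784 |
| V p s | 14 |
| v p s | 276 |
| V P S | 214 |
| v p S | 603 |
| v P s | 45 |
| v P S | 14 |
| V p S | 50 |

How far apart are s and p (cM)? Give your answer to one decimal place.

25.9 cM

The two most frequent reciprocal classes, V P s and v p S, are the parental types, so the F1 was V P s / v p S.
The two rarest classes, V p s and v P S, are the double crossovers. Comparing them with the parentals, only the p allele has switched, so p is the middle locus and the order is v – p – s.
Crossovers in the p–s interval produce the single-crossover classes V P S and v p s (214 + 276 = 490) plus the double crossovers (28).
RF(p–s) = (490 + 28) / 2000 = 518/2000 = 0.2590 → 25.9 cM.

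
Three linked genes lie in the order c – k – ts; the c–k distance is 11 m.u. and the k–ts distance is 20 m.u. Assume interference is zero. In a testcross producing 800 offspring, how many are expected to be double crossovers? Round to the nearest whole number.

18

Map distances give recombination frequencies of 0.110 and 0.200 for the two intervals.
With no interference, expected double-crossover frequency = 0.110 × 0.200 = 0.02200.
Expected number = 0.02200 × 800 = 17.60 ≈ 18.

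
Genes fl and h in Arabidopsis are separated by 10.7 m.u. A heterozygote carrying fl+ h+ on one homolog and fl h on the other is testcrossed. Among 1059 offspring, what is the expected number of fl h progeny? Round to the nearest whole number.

A map distance of 10.7 m.u. corresponds to a recombination frequency of 0.107.
The F1 is fl+ h+ / fl h, so fl h is a parental gamete class with expected frequency (1 − r)/2 = 0.893/2 = 0.4465.
Expected number = 0.4465 × 1059 = 472.84 ≈ 473.

473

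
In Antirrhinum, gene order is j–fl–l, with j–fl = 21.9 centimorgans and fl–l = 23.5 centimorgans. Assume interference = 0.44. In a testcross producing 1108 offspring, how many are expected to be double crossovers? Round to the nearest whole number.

Map distances give recombination frequencies of 0.219 and 0.235 for the two intervals.
With interference 0.44 (so coincidence = 0.56), expected double-crossover frequency = 0.219 × 0.235 × 0.56 = 0.02882.
Expected number = 0.02882 × 1108 = 31.93 ≈ 32.

32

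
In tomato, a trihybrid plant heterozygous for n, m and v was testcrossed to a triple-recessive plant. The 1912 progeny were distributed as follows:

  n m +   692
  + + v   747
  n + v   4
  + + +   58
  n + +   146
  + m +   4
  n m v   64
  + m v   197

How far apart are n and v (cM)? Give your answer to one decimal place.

The two most frequent reciprocal classes, + + v and n m +, are the parental types, so the F1 was + + v / n m +.
The two rarest classes, n + v and + m +, are the double crossovers. Comparing them with the parentals, only the n allele has switched, so n is the middle locus and the order is v – n – m.
Crossovers in the v–n interval produce the single-crossover classes + + + and n m v (58 + 64 = 122) plus the double crossovers (8).
RF(v–n) = (122 + 8) / 1912 = 130/1912 = 0.0680 → 6.8 cM.

6.8 cM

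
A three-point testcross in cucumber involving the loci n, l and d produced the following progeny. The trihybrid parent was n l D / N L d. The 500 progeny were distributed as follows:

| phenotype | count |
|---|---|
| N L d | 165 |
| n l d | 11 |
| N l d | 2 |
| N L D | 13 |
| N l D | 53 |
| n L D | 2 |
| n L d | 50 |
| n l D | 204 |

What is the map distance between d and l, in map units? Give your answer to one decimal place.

The two rarest classes, n L D and N l d, are the double crossovers. Comparing them with the parentals, only the l allele has switched, so l is the middle locus and the order is n – l – d.
Crossovers in the l–d interval produce the single-crossover classes n l d and N L D (11 + 13 = 24) plus the double crossovers (4).
RF(l–d) = (24 + 4) / 500 = 28/500 = 0.0560 → 5.6 map units.

5.6 map units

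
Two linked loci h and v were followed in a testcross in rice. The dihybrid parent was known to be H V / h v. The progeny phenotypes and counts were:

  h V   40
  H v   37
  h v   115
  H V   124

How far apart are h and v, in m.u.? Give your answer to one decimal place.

The recombinant classes are H v and h V: 37 + 40 = 77.
Recombination frequency = 77/316 = 0.2437 ≈ 24.4%, i.e. 24.4 m.u.

24.4 m.u.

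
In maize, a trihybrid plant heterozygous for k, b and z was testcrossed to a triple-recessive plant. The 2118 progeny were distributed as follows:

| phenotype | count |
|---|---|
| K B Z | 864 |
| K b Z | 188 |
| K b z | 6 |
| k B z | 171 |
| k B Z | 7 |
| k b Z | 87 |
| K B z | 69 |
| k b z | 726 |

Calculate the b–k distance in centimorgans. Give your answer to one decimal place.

17.6 centimorgans

The two most frequent reciprocal classes, k b z and K B Z, are the parental types, so the F1 was k b z / K B Z.
The two rarest classes, K b z and k B Z, are the double crossovers. Comparing them with the parentals, only the k allele has switched, so k is the middle locus and the order is b – k – z.
Crossovers in the b–k interval produce the single-crossover classes k B z and K b Z (171 + 188 = 359) plus the double crossovers (13).
RF(b–k) = (359 + 13) / 2118 = 372/2118 = 0.1756 → 17.6 centimorgans.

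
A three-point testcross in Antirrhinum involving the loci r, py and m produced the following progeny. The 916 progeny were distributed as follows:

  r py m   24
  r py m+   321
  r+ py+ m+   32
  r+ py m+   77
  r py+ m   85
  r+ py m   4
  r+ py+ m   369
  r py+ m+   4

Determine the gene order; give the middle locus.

The two most frequent reciprocal classes, r py m+ and r+ py+ m, are the parental types, so the F1 was r py m+ / r+ py+ m.
The two rarest classes, r py+ m+ and r+ py m, are the double crossovers. Comparing them with the parentals, only the py allele has switched, so py is the middle locus and the order is r – py – m.

py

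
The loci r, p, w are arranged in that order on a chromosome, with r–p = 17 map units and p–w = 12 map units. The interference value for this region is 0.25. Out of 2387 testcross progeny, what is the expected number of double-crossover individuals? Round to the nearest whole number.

37

Map distances give recombination frequencies of 0.170 and 0.120 for the two intervals.
With interference 0.25 (so coincidence = 0.75), expected double-crossover frequency = 0.170 × 0.120 × 0.75 = 0.01530.
Expected number = 0.01530 × 2387 = 36.52 ≈ 37.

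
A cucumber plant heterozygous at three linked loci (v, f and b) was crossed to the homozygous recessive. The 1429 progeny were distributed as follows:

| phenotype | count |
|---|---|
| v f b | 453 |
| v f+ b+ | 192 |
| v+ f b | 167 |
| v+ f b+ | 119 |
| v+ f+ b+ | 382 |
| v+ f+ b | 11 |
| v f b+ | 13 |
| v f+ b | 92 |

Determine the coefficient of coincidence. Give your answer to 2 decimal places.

0.38

The two most frequent reciprocal classes, v f b and v+ f+ b+, are the parental types, so the F1 was v f b / v+ f+ b+.
The two rarest classes, v f b+ and v+ f+ b, are the double crossovers. Comparing them with the parentals, only the b allele has switched, so b is the middle locus and the order is v – b – f.
v–b: (359 + 24)/1429 = 0.2680; b–f: (211 + 24)/1429 = 0.1645.
Expected DCO frequency = 0.2680 × 0.1645 ≈ 0.04409; observed = 24/1429 ≈ 0.01679.
Coefficient of coincidence = 0.01679/0.04409 ≈ 0.38.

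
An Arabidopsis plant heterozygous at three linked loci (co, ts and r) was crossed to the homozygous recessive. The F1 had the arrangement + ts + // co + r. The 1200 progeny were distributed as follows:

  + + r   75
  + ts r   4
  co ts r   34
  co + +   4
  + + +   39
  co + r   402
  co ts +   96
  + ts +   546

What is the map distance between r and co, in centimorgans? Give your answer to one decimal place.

The two rarest classes, + ts r and co + +, are the double crossovers. Comparing them with the parentals, only the r allele has switched, so r is the middle locus and the order is co – r – ts.
Crossovers in the co–r interval produce the single-crossover classes co ts + and + + r (96 + 75 = 171) plus the double crossovers (8).
RF(co–r) = (171 + 8) / 1200 = 179/1200 = 0.1492 → 14.9 centimorgans.

14.9 centimorgans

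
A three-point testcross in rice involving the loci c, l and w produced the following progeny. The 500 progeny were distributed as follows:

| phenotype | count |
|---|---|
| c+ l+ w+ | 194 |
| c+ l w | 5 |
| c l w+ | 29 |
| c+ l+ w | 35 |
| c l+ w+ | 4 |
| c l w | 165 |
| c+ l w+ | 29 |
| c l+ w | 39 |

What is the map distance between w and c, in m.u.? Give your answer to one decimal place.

14.6 m.u.

The two most frequent reciprocal classes, c l w and c+ l+ w+, are the parental types, so the F1 was c l w / c+ l+ w+.
The two rarest classes, c+ l w and c l+ w+, are the double crossovers. Comparing them with the parentals, only the c allele has switched, so c is the middle locus and the order is l – c – w.
Crossovers in the c–w interval produce the single-crossover classes c l w+ and c+ l+ w (29 + 35 = 64) plus the double crossovers (9).
RF(c–w) = (64 + 9) / 500 = 73/500 = 0.1460 → 14.6 m.u.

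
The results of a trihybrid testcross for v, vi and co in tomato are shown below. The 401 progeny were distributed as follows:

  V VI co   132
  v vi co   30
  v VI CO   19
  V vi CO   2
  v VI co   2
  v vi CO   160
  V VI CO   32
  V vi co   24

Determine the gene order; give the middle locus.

The two most frequent reciprocal classes, V VI co and v vi CO, are the parental types, so the F1 was V VI co / v vi CO.
The two rarest classes, v VI co and V vi CO, are the double crossovers. Comparing them with the parentals, only the v allele has switched, so v is the middle locus and the order is vi – v – co.

v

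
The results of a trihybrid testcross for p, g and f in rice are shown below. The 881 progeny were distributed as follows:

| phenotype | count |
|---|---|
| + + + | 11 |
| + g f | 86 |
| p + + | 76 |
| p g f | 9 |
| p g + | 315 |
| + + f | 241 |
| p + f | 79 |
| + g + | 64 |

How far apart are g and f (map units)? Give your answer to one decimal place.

20.7 map units

The two most frequent reciprocal classes, + + f and p g +, are the parental types, so the F1 was + + f / p g +.
The two rarest classes, + + + and p g f, are the double crossovers. Comparing them with the parentals, only the f allele has switched, so f is the middle locus and the order is p – f – g.
Crossovers in the f–g interval produce the single-crossover classes + g f and p + + (86 + 76 = 162) plus the double crossovers (20).
RF(f–g) = (162 + 20) / 881 = 182/881 = 0.2066 → 20.7 map units.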